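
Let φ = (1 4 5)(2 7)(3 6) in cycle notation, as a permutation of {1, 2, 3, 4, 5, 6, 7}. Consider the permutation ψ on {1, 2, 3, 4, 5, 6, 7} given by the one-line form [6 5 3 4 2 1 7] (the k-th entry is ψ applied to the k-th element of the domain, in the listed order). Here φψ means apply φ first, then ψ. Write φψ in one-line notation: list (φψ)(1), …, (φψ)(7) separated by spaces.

4 7 1 2 6 3 5

For each element, apply φ then ψ: 1 → 4 → 4; 2 → 7 → 7; 3 → 6 → 1; 4 → 5 → 2; 5 → 1 → 6; 6 → 3 → 3; 7 → 2 → 5.
Collecting the images, φψ = [4 7 1 2 6 3 5].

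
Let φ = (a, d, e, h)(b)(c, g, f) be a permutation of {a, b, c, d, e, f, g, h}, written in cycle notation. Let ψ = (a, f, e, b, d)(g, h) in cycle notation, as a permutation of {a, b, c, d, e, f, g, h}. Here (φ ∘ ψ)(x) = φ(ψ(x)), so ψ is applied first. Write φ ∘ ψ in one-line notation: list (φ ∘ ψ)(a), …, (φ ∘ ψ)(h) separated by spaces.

c e g d b h a f

(φ ∘ ψ)(x) = φ(ψ(x)). Computing each image: φ(ψ(a)) = φ(f) = c, φ(ψ(b)) = φ(d) = e, φ(ψ(c)) = φ(c) = g, φ(ψ(d)) = φ(a) = d, φ(ψ(e)) = φ(b) = b, φ(ψ(f)) = φ(e) = h, φ(ψ(g)) = φ(h) = a, φ(ψ(h)) = φ(g) = f.
Hence φ ∘ ψ = [c e g d b h a f].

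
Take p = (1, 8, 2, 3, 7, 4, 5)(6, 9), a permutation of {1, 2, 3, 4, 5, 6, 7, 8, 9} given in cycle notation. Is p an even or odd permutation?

The cycle lengths are 7, 2.
A cycle of length ℓ contributes ℓ−1 transpositions, so p is a product of 6 + 1 = 7 transpositions — odd.

odd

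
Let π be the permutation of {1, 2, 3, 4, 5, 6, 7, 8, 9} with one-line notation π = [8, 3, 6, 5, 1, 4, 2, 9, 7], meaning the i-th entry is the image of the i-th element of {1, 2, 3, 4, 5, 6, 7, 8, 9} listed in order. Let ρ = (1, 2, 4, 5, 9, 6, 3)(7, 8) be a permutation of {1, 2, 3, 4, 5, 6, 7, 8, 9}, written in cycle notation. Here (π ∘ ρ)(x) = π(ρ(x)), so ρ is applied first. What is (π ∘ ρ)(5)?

7

First apply ρ: ρ(5) = 9, then π(9) = 7. Thus (π ∘ ρ)(5) = 7.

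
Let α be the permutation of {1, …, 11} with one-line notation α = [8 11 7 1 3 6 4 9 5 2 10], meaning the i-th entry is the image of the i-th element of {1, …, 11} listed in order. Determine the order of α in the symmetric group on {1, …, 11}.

21

Decomposing into disjoint cycles gives cycle lengths 7, 3, 1.
The order of α is the least common multiple of its cycle lengths: lcm(7, 3) = 21.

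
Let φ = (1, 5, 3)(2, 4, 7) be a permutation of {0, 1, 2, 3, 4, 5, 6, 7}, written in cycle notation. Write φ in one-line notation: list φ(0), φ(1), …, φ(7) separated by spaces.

0 5 4 1 7 3 6 2

Each element maps to the next entry in its cycle (wrapping to the front): 0→0, 1→5, 2→4, 3→1, 4→7, 5→3, 6→6, 7→2.
Listing these in domain order gives 0 5 4 1 7 3 6 2.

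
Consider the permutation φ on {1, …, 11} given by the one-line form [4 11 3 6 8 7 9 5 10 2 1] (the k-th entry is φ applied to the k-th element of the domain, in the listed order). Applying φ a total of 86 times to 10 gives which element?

Tracing 10 → 2 → … returns to 10 after 8 steps, so 10 lies in an 8-cycle (1, 4, 6, 7, 9, 10, 2, 11).
Powers repeat with period 8 on this cycle, and 86 mod 8 = 6, so φ^86(10) = φ^6(10).
Advancing 6 steps from 10: 10 → 2 → 11 → 1 → 4 → 6 → 7.

7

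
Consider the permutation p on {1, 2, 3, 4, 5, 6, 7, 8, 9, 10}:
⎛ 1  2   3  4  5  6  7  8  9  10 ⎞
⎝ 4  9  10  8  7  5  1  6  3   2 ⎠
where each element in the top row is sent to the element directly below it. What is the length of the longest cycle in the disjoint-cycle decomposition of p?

Decomposing into disjoint cycles gives (1 4 8 6 5 7)(2 9 3 10); the longest has length 6.

6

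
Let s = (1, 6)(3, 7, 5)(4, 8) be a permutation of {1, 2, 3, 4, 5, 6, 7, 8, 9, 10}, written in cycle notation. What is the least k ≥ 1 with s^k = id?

6

The disjoint cycles have lengths 3, 2, 2, 1, 1, 1.
The order of s is the least common multiple of its cycle lengths: lcm(3, 2, 2) = 6.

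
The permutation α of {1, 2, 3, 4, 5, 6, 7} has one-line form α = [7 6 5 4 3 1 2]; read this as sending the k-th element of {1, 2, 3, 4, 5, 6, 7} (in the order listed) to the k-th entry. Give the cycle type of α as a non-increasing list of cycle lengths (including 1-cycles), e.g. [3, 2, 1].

The disjoint cycles are (1, 7, 2, 6)(3, 5)(4), with lengths 4, 2, 1 in non-increasing order.

[4, 2, 1]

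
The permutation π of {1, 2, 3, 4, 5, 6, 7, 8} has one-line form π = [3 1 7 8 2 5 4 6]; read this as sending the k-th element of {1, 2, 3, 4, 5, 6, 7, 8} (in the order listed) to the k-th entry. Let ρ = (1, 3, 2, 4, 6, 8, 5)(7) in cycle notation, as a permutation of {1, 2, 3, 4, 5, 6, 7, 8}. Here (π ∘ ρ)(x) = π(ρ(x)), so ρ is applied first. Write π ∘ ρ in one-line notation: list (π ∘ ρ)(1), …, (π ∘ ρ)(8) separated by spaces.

(π ∘ ρ)(x) = π(ρ(x)). Computing each image: π(ρ(1)) = π(3) = 7, π(ρ(2)) = π(4) = 8, π(ρ(3)) = π(2) = 1, π(ρ(4)) = π(6) = 5, π(ρ(5)) = π(1) = 3, π(ρ(6)) = π(8) = 6, π(ρ(7)) = π(7) = 4, π(ρ(8)) = π(5) = 2.
Hence π ∘ ρ = [7 8 1 5 3 6 4 2].

7 8 1 5 3 6 4 2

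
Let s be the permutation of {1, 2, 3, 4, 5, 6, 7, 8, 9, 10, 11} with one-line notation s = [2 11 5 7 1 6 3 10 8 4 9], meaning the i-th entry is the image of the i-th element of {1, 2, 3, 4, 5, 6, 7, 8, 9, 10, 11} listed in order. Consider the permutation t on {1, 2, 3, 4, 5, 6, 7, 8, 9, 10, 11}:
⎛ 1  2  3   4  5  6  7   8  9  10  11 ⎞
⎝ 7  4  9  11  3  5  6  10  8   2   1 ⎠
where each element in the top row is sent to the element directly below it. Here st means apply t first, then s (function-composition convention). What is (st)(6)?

1

t(6) = 5, then s(5) = 1; composing gives (st)(6) = 1.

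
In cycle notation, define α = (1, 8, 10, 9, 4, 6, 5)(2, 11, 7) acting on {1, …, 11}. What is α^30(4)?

4 lies in the 7-cycle (1, 8, 10, 9, 4, 6, 5).
On a 7-cycle, α^7 is the identity, so α^30 = α^2 there (30 ≡ 2 mod 7).
Advancing 2 steps from 4: 4 → 6 → 5.

5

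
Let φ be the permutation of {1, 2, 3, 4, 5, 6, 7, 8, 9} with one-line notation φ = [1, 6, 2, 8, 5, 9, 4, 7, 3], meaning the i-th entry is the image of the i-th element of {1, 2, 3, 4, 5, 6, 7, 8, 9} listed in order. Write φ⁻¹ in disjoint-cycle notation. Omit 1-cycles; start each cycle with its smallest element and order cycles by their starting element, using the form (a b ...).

(2 3 9 6)(4 7 8)

First write φ in disjoint cycles: (2 6 9 3)(4 8 7).
Reversing each cycle (and rotating so the smallest element leads) gives φ⁻¹ = (2 3 9 6)(4 7 8).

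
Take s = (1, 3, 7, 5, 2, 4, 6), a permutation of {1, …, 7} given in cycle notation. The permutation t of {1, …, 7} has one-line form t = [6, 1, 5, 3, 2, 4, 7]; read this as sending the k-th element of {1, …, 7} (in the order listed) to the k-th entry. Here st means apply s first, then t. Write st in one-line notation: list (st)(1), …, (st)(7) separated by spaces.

5 3 7 4 1 6 2

For each element, apply s then t: 1 → 3 → 5; 2 → 4 → 3; 3 → 7 → 7; 4 → 6 → 4; 5 → 2 → 1; 6 → 1 → 6; 7 → 5 → 2.
Collecting the images, st = [5 3 7 4 1 6 2].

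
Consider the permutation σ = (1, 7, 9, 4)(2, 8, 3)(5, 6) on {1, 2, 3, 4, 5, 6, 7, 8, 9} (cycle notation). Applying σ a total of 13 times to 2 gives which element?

2 lies in the 3-cycle (2, 8, 3).
Powers repeat with period 3 on this cycle, and 13 mod 3 = 1, so σ^13(2) = σ^1(2).
Advancing 1 step from 2: 2 → 8.

8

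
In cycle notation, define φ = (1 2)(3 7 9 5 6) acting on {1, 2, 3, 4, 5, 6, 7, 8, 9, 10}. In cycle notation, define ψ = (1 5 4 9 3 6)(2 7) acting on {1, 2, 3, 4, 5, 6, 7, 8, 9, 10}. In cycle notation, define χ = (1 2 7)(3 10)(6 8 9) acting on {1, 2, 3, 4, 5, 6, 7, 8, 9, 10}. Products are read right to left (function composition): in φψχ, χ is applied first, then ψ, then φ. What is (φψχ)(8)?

7

Chase 8: χ(8) = 9; ψ(9) = 3; φ(3) = 7. Hence (φψχ)(8) = 7.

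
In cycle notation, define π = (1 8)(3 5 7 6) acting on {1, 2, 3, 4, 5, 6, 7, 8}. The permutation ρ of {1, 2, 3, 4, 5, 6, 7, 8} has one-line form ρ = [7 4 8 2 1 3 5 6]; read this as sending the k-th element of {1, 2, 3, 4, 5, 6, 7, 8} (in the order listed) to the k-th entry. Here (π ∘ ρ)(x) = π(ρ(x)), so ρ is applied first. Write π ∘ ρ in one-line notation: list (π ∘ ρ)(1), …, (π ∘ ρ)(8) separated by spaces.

Chase each element through ρ then π: 1 → 7 → 6; 2 → 4 → 4; 3 → 8 → 1; 4 → 2 → 2; 5 → 1 → 8; 6 → 3 → 5; 7 → 5 → 7; 8 → 6 → 3.
Collecting the images, π ∘ ρ = [6 4 1 2 8 5 7 3].

6 4 1 2 8 5 7 3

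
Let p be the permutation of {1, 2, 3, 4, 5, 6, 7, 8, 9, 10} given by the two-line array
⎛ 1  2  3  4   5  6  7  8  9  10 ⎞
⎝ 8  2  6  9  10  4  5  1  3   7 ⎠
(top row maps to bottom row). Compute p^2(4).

3

Tracing 4 → 9 → … returns to 4 after 4 steps, so 4 lies in a 4-cycle (3 6 4 9).
Stepping 2 places around the cycle: 4 → 9 → 3.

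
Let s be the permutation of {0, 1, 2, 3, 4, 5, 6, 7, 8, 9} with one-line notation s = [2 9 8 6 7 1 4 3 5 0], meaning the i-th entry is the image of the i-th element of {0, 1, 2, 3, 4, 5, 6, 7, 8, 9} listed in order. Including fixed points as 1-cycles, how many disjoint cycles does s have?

The cycle decomposition is (0, 2, 8, 5, 1, 9)(3, 6, 4, 7), which has 2 cycles (counting 1-cycles).

2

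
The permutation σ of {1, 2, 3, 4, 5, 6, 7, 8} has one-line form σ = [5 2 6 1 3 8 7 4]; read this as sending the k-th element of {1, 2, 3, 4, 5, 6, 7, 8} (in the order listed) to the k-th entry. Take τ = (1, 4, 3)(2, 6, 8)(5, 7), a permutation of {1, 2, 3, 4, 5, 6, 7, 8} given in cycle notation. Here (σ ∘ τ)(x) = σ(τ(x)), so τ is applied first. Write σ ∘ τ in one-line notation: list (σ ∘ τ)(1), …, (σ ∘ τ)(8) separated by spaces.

1 8 5 6 7 4 3 2

(σ ∘ τ)(x) = σ(τ(x)). Computing each image: σ(τ(1)) = σ(4) = 1, σ(τ(2)) = σ(6) = 8, σ(τ(3)) = σ(1) = 5, σ(τ(4)) = σ(3) = 6, σ(τ(5)) = σ(7) = 7, σ(τ(6)) = σ(8) = 4, σ(τ(7)) = σ(5) = 3, σ(τ(8)) = σ(2) = 2.
Hence σ ∘ τ = [1 8 5 6 7 4 3 2].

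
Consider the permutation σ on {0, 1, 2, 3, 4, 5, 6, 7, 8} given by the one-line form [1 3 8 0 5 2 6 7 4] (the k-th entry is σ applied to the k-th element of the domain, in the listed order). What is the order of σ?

Writing σ as disjoint cycles, the cycle lengths are 4, 3, 1, 1.
The order is lcm(4, 3) = 12.

12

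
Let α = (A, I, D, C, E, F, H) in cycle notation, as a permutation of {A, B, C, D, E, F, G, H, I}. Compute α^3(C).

C lies in the 7-cycle (A, I, D, C, E, F, H).
Advancing 3 steps from C: C → E → F → H.

H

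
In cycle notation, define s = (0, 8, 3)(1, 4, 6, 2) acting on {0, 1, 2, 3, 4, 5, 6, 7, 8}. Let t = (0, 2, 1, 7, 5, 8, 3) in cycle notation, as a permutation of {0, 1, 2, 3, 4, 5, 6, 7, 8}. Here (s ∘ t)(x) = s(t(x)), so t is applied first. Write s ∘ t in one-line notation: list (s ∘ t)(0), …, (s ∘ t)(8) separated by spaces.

For each element, apply t then s: 0 → 2 → 1; 1 → 7 → 7; 2 → 1 → 4; 3 → 0 → 8; 4 → 4 → 6; 5 → 8 → 3; 6 → 6 → 2; 7 → 5 → 5; 8 → 3 → 0.
Collecting the images, s ∘ t = [1 7 4 8 6 3 2 5 0].

1 7 4 8 6 3 2 5 0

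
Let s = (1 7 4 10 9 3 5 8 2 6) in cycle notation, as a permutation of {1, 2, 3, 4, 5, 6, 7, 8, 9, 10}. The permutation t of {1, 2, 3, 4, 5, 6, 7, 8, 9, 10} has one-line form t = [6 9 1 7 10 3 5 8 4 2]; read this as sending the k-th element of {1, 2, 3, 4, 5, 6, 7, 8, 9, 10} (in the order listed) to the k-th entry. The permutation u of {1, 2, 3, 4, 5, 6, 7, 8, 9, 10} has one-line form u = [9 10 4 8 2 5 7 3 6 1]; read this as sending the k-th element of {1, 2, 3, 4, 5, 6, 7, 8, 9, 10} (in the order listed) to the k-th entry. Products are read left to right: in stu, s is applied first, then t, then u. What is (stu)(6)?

5

Chase 6: s(6) = 1; t(1) = 6; u(6) = 5. Hence (stu)(6) = 5.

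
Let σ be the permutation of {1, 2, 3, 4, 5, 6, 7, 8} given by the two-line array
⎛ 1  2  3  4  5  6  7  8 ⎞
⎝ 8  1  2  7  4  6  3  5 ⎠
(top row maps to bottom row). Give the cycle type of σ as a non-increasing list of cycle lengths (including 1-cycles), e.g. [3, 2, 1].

[7, 1]

The disjoint cycles are (1, 8, 5, 4, 7, 3, 2)(6), with lengths 7, 1 in non-increasing order.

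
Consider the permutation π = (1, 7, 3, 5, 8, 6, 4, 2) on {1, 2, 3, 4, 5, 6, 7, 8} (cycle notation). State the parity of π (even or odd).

The cycle lengths are 8.
A cycle of length ℓ contributes ℓ−1 transpositions, so π is a product of 7 transpositions — odd.

odd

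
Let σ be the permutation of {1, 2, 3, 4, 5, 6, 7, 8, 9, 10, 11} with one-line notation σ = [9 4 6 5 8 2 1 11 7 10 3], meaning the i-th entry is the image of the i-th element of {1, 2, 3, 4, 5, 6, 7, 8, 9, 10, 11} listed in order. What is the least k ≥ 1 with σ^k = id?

Writing σ as disjoint cycles, the cycle lengths are 7, 3, 1.
The order of σ is the least common multiple of its cycle lengths: lcm(7, 3) = 21.

21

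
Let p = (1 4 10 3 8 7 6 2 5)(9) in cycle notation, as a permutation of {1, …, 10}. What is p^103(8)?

8 lies in the 9-cycle (1 4 10 3 8 7 6 2 5).
Powers repeat with period 9 on this cycle, and 103 mod 9 = 4, so p^103(8) = p^4(8).
Advancing 4 steps from 8: 8 → 7 → 6 → 2 → 5.

5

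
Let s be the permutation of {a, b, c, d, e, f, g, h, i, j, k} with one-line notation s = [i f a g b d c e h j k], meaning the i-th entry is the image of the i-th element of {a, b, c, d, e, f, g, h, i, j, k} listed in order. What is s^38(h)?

b

Tracing h → e → … returns to h after 9 steps, so h lies in a 9-cycle (a, i, h, e, b, f, d, g, c).
On a 9-cycle, s^9 is the identity, so s^38 = s^2 there (38 ≡ 2 mod 9).
Advancing 2 steps from h: h → e → b.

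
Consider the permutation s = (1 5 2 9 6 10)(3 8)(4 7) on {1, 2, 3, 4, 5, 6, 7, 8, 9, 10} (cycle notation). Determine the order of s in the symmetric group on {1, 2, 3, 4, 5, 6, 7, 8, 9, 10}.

The disjoint cycles have lengths 6, 2, 2.
The order is lcm(6, 2, 2) = 6.

6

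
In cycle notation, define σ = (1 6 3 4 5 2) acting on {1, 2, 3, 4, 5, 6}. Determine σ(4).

4 appears in (1 6 3 4 5 2); the next entry (wrapping around) is 5.

5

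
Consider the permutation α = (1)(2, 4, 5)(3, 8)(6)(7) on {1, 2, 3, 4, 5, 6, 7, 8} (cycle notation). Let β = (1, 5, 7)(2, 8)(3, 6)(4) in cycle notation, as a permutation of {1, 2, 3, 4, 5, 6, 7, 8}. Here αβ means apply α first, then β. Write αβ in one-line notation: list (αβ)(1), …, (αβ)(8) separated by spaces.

5 4 2 7 8 3 1 6

Chase each element through α then β: 1 → 1 → 5; 2 → 4 → 4; 3 → 8 → 2; 4 → 5 → 7; 5 → 2 → 8; 6 → 6 → 3; 7 → 7 → 1; 8 → 3 → 6.
Collecting the images, αβ = [5 4 2 7 8 3 1 6].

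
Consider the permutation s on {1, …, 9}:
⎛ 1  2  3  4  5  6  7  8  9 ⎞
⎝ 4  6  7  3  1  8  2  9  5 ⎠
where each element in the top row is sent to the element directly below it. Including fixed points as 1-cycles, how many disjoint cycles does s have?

The cycle decomposition is (1, 4, 3, 7, 2, 6, 8, 9, 5), which has 1 cycle (counting 1-cycles).

1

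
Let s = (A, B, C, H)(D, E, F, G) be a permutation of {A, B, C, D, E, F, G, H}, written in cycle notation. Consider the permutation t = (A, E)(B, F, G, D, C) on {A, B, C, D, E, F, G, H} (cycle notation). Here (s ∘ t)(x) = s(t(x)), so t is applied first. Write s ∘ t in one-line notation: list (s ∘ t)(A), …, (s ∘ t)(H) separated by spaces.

F G C H B D E A

Chase each element through t then s: A → E → F; B → F → G; C → B → C; D → C → H; E → A → B; F → G → D; G → D → E; H → H → A.
So s ∘ t in one-line form is F G C H B D E A.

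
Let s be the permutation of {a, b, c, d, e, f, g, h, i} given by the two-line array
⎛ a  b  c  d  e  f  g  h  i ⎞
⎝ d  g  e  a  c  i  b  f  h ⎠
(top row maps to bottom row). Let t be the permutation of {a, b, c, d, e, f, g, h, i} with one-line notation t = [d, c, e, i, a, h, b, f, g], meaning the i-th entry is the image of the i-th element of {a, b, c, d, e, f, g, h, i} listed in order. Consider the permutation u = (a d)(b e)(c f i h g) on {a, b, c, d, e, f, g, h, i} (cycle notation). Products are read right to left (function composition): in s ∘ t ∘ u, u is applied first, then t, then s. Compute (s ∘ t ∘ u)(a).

h

Apply the permutations in order: u(a) = d, then t(d) = i, then s(i) = h. So (s ∘ t ∘ u)(a) = h.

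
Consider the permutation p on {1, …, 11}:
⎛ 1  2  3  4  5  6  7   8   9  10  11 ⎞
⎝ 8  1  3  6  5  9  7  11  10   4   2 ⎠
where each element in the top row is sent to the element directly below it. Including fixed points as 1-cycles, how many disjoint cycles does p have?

The cycle decomposition is (1, 8, 11, 2)(3)(4, 6, 9, 10)(5)(7), which has 5 cycles (counting 1-cycles).

5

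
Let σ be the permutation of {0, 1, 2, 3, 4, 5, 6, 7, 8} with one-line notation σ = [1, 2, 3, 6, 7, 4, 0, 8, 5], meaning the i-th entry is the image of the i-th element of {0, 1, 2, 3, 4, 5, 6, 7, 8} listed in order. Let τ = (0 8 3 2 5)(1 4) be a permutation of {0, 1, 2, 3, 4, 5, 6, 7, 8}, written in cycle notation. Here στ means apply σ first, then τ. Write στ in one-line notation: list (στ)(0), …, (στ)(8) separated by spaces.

4 5 2 6 7 1 8 3 0

(στ)(x) = τ(σ(x)). Computing each image: τ(σ(0)) = τ(1) = 4, τ(σ(1)) = τ(2) = 5, τ(σ(2)) = τ(3) = 2, τ(σ(3)) = τ(6) = 6, τ(σ(4)) = τ(7) = 7, τ(σ(5)) = τ(4) = 1, τ(σ(6)) = τ(0) = 8, τ(σ(7)) = τ(8) = 3, τ(σ(8)) = τ(5) = 0.
Hence στ = [4 5 2 6 7 1 8 3 0].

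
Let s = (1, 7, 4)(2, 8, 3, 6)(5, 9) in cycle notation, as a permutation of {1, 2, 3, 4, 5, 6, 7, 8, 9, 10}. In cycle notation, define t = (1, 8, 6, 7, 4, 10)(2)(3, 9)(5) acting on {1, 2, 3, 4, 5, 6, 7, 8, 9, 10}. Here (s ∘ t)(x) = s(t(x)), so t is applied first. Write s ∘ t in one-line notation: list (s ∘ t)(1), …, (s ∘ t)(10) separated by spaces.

Chase each element through t then s: 1 → 8 → 3; 2 → 2 → 8; 3 → 9 → 5; 4 → 10 → 10; 5 → 5 → 9; 6 → 7 → 4; 7 → 4 → 1; 8 → 6 → 2; 9 → 3 → 6; 10 → 1 → 7.
Collecting the images, s ∘ t = [3 8 5 10 9 4 1 2 6 7].

3 8 5 10 9 4 1 2 6 7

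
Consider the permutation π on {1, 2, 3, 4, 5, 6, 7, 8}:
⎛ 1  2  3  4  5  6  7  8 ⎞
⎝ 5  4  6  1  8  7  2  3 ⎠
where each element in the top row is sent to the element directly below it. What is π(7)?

The entry below 7 in the array is 2, so π(7) = 2.

2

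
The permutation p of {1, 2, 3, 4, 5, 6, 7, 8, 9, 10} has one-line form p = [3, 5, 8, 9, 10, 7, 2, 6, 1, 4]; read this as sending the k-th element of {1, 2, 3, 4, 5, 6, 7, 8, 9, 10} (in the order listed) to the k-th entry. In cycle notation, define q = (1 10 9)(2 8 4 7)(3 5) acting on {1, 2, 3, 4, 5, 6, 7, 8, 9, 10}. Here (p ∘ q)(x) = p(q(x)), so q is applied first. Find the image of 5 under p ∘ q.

8

q(5) = 3, then p(3) = 8; composing gives (p ∘ q)(5) = 8.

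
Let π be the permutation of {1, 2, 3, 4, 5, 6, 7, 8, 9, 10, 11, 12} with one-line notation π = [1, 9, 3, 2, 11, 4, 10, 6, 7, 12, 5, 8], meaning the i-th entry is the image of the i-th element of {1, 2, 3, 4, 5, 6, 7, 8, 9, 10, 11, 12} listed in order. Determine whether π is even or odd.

In disjoint-cycle form the cycle lengths are 8, 2, 1, 1.
A cycle of length ℓ contributes ℓ−1 transpositions, so π is a product of 7 + 1 = 8 transpositions — even.

even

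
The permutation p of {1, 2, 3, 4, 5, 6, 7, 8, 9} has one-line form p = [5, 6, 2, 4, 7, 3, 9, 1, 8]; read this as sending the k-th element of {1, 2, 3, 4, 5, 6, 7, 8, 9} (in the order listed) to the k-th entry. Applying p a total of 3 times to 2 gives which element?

2

Tracing 2 → 6 → … returns to 2 after 3 steps, so 2 lies in a 3-cycle (2 6 3).
Since the cycle has length 3, p^3 acts on it the same as p^0 (3 mod 3 = 0).
So p^3(2) = 2.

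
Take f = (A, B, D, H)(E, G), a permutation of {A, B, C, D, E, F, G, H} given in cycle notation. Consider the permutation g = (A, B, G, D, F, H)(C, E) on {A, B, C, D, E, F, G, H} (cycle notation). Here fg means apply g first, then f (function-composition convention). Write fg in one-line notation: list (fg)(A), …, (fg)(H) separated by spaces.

(fg)(x) = f(g(x)). Computing each image: f(g(A)) = f(B) = D, f(g(B)) = f(G) = E, f(g(C)) = f(E) = G, f(g(D)) = f(F) = F, f(g(E)) = f(C) = C, f(g(F)) = f(H) = A, f(g(G)) = f(D) = H, f(g(H)) = f(A) = B.
Hence fg = [D E G F C A H B].

D E G F C A H B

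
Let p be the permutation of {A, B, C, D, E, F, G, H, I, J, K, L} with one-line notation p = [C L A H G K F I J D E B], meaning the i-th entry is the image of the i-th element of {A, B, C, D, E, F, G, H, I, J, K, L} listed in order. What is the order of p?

Writing p as disjoint cycles, the cycle lengths are 4, 4, 2, 2.
Since disjoint cycles commute, ord(p) = lcm(4, 4, 2, 2) = 4.

4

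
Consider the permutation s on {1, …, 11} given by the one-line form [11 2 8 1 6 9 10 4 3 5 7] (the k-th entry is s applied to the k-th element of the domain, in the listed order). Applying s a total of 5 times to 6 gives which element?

Tracing 6 → 9 → … returns to 6 after 10 steps, so 6 lies in a 10-cycle (1 11 7 10 5 6 9 3 8 4).
Stepping 5 places around the cycle: 6 → 9 → 3 → 8 → 4 → 1.

1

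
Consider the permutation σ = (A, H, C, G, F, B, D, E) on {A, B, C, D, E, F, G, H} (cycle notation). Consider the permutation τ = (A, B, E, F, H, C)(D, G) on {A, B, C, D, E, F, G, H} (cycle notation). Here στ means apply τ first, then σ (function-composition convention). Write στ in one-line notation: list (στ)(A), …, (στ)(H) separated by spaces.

Chase each element through τ then σ: A → B → D; B → E → A; C → A → H; D → G → F; E → F → B; F → H → C; G → D → E; H → C → G.
So στ in one-line form is D A H F B C E G.

D A H F B C E G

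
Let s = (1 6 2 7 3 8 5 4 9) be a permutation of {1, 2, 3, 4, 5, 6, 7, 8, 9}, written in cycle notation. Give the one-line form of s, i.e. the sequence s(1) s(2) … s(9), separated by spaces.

6 7 8 9 4 2 3 5 1

Each element maps to the next entry in its cycle (wrapping to the front): 1→6, 2→7, 3→8, 4→9, 5→4, 6→2, 7→3, 8→5, 9→1.
Listing these in domain order gives 6 7 8 9 4 2 3 5 1.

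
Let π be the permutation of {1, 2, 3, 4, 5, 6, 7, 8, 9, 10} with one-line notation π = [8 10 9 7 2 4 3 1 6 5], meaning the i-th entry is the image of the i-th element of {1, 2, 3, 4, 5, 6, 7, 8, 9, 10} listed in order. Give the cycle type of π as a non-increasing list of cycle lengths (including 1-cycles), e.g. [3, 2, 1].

[5, 3, 2]

The disjoint cycles are (1, 8)(2, 10, 5)(3, 9, 6, 4, 7), with lengths 5, 3, 2 in non-increasing order.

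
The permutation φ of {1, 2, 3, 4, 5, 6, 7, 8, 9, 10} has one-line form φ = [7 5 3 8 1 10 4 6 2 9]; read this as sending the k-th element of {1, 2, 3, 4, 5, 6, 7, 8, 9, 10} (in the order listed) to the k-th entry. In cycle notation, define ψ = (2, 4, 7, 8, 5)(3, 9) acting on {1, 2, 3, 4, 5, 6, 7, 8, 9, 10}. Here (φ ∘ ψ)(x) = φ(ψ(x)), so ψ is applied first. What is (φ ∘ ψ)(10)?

First apply ψ: ψ(10) = 10, then φ(10) = 9. Thus (φ ∘ ψ)(10) = 9.

9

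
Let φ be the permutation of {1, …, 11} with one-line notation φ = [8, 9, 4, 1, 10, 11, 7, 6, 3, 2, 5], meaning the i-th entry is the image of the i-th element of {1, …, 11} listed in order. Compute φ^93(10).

Tracing 10 → 2 → … returns to 10 after 10 steps, so 10 lies in a 10-cycle (1 8 6 11 5 10 2 9 3 4).
Since the cycle has length 10, φ^93 acts on it the same as φ^3 (93 mod 10 = 3).
Stepping 3 places around the cycle: 10 → 2 → 9 → 3.

3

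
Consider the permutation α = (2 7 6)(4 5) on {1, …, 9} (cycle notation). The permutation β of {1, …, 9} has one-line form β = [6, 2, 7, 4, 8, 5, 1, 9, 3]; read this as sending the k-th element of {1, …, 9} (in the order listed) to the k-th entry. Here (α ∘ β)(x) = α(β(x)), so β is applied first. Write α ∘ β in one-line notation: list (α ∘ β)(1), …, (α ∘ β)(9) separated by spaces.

Chase each element through β then α: 1 → 6 → 2; 2 → 2 → 7; 3 → 7 → 6; 4 → 4 → 5; 5 → 8 → 8; 6 → 5 → 4; 7 → 1 → 1; 8 → 9 → 9; 9 → 3 → 3.
Collecting the images, α ∘ β = [2 7 6 5 8 4 1 9 3].

2 7 6 5 8 4 1 9 3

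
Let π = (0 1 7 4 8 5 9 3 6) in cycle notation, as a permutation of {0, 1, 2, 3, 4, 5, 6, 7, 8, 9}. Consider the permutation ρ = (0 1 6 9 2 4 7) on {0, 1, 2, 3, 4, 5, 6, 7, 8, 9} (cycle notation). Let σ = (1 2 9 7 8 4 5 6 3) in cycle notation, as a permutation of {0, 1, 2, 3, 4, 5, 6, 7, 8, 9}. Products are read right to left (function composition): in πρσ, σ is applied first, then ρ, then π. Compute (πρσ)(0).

7

(πρσ)(0) = π(ρ(σ(0))). σ(0) = 0, then ρ(0) = 1, then π(1) = 7, so the result is 7.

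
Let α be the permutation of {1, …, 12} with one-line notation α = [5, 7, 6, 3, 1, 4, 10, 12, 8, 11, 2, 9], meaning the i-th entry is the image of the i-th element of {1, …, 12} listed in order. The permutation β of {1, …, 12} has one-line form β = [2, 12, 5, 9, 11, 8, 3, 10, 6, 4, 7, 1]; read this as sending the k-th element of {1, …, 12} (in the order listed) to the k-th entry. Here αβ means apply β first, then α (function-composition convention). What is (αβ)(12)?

5

(αβ)(12) = α(β(12)). β(12) = 1, then α(1) = 5. So (αβ)(12) = 5.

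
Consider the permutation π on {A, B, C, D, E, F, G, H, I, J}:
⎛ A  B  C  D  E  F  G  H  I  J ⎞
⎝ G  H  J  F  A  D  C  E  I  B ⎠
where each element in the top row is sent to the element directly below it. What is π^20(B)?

Tracing B → H → … returns to B after 7 steps, so B lies in a 7-cycle (A, G, C, J, B, H, E).
On a 7-cycle, π^7 is the identity, so π^20 = π^6 there (20 ≡ 6 mod 7).
Stepping 6 places around the cycle: B → H → E → A → G → C → J.

J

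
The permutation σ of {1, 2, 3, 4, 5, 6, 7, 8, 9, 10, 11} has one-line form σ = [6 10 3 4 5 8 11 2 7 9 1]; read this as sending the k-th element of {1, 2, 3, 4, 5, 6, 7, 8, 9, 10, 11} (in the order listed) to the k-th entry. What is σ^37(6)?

7

Tracing 6 → 8 → … returns to 6 after 8 steps, so 6 lies in an 8-cycle (1 6 8 2 10 9 7 11).
Since the cycle has length 8, σ^37 acts on it the same as σ^5 (37 mod 8 = 5).
Advancing 5 steps from 6: 6 → 8 → 2 → 10 → 9 → 7.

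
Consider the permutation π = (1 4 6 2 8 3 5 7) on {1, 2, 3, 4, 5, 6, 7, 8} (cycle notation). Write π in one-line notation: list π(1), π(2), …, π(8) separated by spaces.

Image by image: 1↦4, 2↦8, 3↦5, 4↦6, 5↦7, 6↦2, 7↦1, 8↦3.
Listing these in domain order gives 4 8 5 6 7 2 1 3.

4 8 5 6 7 2 1 3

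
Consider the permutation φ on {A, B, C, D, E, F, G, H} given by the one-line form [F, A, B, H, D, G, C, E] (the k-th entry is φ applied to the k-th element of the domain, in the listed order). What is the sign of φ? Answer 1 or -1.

In disjoint-cycle form the cycle lengths are 5, 3.
A cycle of length ℓ contributes ℓ−1 transpositions, so φ is a product of 4 + 2 = 6 transpositions — even.

1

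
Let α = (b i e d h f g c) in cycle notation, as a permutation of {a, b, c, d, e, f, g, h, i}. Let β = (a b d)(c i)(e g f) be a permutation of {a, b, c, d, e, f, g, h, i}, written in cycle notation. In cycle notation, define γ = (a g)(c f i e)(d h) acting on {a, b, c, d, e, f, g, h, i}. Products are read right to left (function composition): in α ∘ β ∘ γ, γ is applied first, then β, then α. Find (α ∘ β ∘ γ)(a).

g

Chase a: γ(a) = g; β(g) = f; α(f) = g. Hence (α ∘ β ∘ γ)(a) = g.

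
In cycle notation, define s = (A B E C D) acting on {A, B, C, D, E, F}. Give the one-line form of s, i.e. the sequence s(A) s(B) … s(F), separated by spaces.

Reading each image from the cycles: A→B, B→E, C→D, D→A, E→C, F→F.
Listing these in domain order gives B E D A C F.

B E D A C F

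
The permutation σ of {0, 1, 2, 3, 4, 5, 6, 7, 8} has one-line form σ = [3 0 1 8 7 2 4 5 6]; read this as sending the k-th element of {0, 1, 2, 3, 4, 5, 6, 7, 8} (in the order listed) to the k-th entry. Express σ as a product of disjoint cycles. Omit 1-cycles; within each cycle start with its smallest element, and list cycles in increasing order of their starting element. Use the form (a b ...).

(0 3 8 6 4 7 5 2 1)

Start at 0 and follow images: 0 → 3 → 8 → 6 → 4 → 7 → 5 → 2 → 1 → 0, giving the cycle (0 3 8 6 4 7 5 2 1).
Repeating from the next unused element and collecting all non-trivial cycles gives (0 3 8 6 4 7 5 2 1).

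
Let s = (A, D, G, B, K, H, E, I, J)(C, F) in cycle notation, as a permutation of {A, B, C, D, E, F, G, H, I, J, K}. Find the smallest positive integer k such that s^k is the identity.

18

The disjoint cycles have lengths 9, 2.
The order is lcm(9, 2) = 18.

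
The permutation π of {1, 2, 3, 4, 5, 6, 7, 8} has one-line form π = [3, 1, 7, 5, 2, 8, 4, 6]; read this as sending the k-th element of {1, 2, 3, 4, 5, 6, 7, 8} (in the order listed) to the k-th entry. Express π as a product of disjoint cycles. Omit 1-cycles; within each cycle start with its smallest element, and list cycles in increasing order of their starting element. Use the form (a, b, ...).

(1, 3, 7, 4, 5, 2)(6, 8)

Iterating π from 1 gives 1 → 3 → 7 → 4 → 5 → 2 → 1; that is the 6-cycle (1, 3, 7, 4, 5, 2).
Continuing from each remaining unvisited element yields (1, 3, 7, 4, 5, 2)(6, 8).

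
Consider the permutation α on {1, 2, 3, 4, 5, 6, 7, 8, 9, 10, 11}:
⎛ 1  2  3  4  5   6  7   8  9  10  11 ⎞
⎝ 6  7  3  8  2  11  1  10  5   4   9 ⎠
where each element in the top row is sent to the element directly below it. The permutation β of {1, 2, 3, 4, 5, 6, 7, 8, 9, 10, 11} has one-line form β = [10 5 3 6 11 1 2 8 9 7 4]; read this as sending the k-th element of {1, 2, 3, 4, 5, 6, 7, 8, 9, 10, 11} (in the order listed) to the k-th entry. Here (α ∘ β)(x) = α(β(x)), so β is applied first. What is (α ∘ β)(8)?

10

β(8) = 8, then α(8) = 10; composing gives (α ∘ β)(8) = 10.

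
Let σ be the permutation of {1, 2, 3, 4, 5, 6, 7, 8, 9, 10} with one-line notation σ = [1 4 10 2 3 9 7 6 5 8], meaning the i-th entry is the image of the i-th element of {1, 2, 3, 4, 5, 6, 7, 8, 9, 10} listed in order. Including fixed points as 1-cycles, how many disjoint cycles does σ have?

The cycle decomposition is (1)(2, 4)(3, 10, 8, 6, 9, 5)(7), which has 4 cycles (counting 1-cycles).

4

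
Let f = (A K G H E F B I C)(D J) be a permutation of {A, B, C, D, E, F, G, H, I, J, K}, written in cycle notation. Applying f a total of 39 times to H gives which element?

H lies in the 9-cycle (A K G H E F B I C).
On a 9-cycle, f^9 is the identity, so f^39 = f^3 there (39 ≡ 3 mod 9).
Advancing 3 steps from H: H → E → F → B.

B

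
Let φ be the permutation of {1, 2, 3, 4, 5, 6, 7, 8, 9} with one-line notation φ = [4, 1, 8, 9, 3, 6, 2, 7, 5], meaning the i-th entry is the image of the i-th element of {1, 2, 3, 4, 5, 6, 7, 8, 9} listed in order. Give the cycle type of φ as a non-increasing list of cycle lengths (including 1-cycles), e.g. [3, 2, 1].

The disjoint cycles are (1, 4, 9, 5, 3, 8, 7, 2)(6), with lengths 8, 1 in non-increasing order.

[8, 1]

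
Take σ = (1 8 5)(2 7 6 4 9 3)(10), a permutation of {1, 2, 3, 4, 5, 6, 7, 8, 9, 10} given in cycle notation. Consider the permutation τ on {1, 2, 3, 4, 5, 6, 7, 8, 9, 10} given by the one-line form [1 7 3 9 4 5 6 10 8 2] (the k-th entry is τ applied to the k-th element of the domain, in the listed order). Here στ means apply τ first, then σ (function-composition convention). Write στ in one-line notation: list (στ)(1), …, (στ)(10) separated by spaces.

8 6 2 3 9 1 4 10 5 7

(στ)(x) = σ(τ(x)). Computing each image: σ(τ(1)) = σ(1) = 8, σ(τ(2)) = σ(7) = 6, σ(τ(3)) = σ(3) = 2, σ(τ(4)) = σ(9) = 3, σ(τ(5)) = σ(4) = 9, σ(τ(6)) = σ(5) = 1, σ(τ(7)) = σ(6) = 4, σ(τ(8)) = σ(10) = 10, σ(τ(9)) = σ(8) = 5, σ(τ(10)) = σ(2) = 7.
Hence στ = [8 6 2 3 9 1 4 10 5 7].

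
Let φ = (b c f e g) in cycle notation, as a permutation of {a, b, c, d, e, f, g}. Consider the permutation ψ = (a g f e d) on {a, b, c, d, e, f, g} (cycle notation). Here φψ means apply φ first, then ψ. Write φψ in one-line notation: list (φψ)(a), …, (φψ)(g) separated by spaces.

g c e a f d b

Chase each element through φ then ψ: a → a → g; b → c → c; c → f → e; d → d → a; e → g → f; f → e → d; g → b → b.
Collecting the images, φψ = [g c e a f d b].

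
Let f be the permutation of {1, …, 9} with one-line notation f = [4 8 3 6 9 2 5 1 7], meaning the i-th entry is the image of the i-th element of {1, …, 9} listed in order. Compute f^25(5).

Tracing 5 → 9 → … returns to 5 after 3 steps, so 5 lies in a 3-cycle (5, 9, 7).
Since the cycle has length 3, f^25 acts on it the same as f^1 (25 mod 3 = 1).
Stepping 1 place around the cycle: 5 → 9.

9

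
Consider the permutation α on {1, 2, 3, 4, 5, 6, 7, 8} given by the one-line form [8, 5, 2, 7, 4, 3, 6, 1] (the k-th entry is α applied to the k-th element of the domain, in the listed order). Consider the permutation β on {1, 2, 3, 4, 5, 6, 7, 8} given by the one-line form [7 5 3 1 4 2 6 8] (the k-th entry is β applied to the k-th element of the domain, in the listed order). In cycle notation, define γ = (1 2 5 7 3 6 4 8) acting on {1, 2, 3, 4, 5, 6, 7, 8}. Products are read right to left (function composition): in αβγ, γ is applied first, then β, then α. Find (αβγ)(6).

8

(αβγ)(6) = α(β(γ(6))). γ(6) = 4, then β(4) = 1, then α(1) = 8, so the result is 8.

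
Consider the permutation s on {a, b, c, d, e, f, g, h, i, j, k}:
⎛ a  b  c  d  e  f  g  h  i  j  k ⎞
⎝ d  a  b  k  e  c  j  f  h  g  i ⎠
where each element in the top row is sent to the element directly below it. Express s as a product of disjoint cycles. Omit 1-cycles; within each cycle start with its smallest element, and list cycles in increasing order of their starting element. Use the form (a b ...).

Iterating s from a gives a → d → k → i → h → f → c → b → a; that is the 8-cycle (a d k i h f c b).
Continuing from each remaining unvisited element yields (a d k i h f c b)(g j).

(a d k i h f c b)(g j)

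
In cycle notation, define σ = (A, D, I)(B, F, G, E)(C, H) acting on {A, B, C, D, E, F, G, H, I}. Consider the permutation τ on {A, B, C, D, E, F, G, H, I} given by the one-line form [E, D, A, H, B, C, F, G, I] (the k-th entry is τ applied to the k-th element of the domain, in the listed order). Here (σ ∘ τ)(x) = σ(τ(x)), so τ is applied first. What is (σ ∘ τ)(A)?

First apply τ: τ(A) = E, then σ(E) = B. Thus (σ ∘ τ)(A) = B.

B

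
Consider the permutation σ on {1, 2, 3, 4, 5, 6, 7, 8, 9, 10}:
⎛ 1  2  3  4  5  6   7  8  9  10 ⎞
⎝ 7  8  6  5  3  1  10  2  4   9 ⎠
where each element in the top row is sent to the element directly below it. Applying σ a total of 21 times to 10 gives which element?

Tracing 10 → 9 → … returns to 10 after 8 steps, so 10 lies in an 8-cycle (1 7 10 9 4 5 3 6).
Powers repeat with period 8 on this cycle, and 21 mod 8 = 5, so σ^21(10) = σ^5(10).
Advancing 5 steps from 10: 10 → 9 → 4 → 5 → 3 → 6.

6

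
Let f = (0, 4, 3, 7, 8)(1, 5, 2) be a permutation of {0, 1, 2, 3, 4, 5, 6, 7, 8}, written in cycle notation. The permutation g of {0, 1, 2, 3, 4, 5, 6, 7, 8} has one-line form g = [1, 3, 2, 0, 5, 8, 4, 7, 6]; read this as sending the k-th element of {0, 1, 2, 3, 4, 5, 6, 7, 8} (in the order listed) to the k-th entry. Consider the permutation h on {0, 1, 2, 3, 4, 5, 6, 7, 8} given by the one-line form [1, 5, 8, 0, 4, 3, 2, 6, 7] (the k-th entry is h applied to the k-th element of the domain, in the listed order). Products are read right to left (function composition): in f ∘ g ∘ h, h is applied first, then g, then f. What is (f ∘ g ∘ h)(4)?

(f ∘ g ∘ h)(4) = f(g(h(4))). h(4) = 4, then g(4) = 5, then f(5) = 2, so the result is 2.

2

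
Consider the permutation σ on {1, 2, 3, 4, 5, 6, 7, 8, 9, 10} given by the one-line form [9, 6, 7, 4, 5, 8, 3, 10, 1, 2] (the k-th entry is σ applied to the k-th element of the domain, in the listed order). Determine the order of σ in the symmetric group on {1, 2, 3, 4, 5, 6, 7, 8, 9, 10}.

Writing σ as disjoint cycles, the cycle lengths are 4, 2, 2, 1, 1.
The order of σ is the least common multiple of its cycle lengths: lcm(4, 2, 2) = 4.

4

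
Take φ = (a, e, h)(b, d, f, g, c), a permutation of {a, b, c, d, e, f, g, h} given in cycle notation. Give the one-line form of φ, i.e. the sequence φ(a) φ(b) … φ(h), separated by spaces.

Image by image: a↦e, b↦d, c↦b, d↦f, e↦h, f↦g, g↦c, h↦a.
Listing these in domain order gives e d b f h g c a.

e d b f h g c a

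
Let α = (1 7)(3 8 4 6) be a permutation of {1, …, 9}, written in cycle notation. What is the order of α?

The cycle type of α is (4, 2, 1, 1, 1).
The order is lcm(4, 2) = 4.

4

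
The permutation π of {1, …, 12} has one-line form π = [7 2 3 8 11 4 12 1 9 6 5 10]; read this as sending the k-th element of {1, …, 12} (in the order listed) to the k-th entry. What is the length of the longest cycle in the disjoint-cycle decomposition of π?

7

Decomposing into disjoint cycles gives (1 7 12 10 6 4 8)(5 11); the longest has length 7.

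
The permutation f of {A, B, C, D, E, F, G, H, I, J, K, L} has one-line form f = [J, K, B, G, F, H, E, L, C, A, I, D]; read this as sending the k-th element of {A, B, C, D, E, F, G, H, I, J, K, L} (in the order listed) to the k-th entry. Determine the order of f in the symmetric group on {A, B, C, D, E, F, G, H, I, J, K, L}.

12

Decomposing into disjoint cycles gives cycle lengths 6, 4, 2.
The order of f is the least common multiple of its cycle lengths: lcm(6, 4, 2) = 12.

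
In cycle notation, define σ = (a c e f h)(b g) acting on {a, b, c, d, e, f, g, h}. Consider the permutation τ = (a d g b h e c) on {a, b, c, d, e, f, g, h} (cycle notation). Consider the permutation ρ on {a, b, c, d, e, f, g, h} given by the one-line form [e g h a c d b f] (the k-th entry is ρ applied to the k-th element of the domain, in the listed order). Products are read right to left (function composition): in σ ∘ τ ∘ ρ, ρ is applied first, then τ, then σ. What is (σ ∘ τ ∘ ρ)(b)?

(σ ∘ τ ∘ ρ)(b) = σ(τ(ρ(b))). ρ(b) = g, then τ(g) = b, then σ(b) = g, so the result is g.

g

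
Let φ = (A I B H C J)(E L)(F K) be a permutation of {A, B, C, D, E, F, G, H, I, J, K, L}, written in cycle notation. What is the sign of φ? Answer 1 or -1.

-1

The cycle lengths are 6, 2, 2, 1, 1.
A cycle of length ℓ contributes ℓ−1 transpositions, so φ is a product of 5 + 1 + 1 = 7 transpositions — odd.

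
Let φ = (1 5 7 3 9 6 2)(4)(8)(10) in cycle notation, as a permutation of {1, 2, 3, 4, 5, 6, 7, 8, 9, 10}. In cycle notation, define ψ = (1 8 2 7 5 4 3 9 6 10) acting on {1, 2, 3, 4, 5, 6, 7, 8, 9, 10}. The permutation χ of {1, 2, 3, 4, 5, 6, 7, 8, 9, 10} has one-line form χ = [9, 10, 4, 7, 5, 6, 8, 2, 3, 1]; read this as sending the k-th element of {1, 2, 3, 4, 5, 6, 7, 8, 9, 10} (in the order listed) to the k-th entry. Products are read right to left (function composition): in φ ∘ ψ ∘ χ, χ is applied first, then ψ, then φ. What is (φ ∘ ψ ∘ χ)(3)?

9

(φ ∘ ψ ∘ χ)(3) = φ(ψ(χ(3))). χ(3) = 4, then ψ(4) = 3, then φ(3) = 9, so the result is 9.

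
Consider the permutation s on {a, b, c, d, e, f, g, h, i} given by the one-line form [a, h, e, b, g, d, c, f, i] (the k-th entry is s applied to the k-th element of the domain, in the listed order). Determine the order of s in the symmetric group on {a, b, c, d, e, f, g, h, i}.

Writing s as disjoint cycles, the cycle lengths are 4, 3, 1, 1.
Since disjoint cycles commute, ord(s) = lcm(4, 3) = 12.

12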